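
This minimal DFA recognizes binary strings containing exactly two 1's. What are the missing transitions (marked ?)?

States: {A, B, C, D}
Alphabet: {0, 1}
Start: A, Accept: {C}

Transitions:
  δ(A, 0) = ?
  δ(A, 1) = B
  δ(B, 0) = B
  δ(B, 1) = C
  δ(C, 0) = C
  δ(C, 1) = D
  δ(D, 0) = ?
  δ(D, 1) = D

From the language and accept set, identify what each state tracks — A: zero 1's; B: one 1; C: two 1's; D: ≥ three 1's (dead).
Each missing δ(q, a) is the state matching the new tracked value after reading a.
δ(A, 0) = A; δ(D, 0) = D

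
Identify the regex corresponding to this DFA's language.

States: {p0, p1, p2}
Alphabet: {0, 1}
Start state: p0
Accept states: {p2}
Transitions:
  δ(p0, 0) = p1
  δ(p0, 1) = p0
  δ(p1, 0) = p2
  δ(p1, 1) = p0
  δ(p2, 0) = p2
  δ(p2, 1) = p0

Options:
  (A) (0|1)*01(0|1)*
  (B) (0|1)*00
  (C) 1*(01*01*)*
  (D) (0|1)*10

Check each option against the DFA on short strings; one disagreement eliminates an option:
  (A) (0|1)*01(0|1)*: on '00' the DFA goes p0 → p1 → p2 and accepts (p2 ∈ Accept), but the regex does not match it → eliminate
  (B) (0|1)*00: agrees with the DFA on every string of length ≤ 6
  (C) 1*(01*01*)*: on ε the DFA stays in p0 and rejects (p0 ∉ Accept), but the regex matches it → eliminate
  (D) (0|1)*10: on '00' the DFA goes p0 → p1 → p2 and accepts (p2 ∈ Accept), but the regex does not match it → eliminate
Only (B) is consistent with the DFA.
(B) (0|1)*00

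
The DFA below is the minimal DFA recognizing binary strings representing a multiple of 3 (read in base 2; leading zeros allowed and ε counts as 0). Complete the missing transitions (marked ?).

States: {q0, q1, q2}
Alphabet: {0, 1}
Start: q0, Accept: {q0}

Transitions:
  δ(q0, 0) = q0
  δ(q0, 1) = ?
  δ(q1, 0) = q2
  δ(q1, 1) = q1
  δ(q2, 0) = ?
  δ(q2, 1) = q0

From the language and accept set, identify what each state tracks — q0: value ≡ 0 (mod 3); q1: value ≡ 2 (mod 3); q2: value ≡ 1 (mod 3).
Each missing δ(q, a) is the state matching the new tracked value after reading a.
δ(q0, 1) = q2; δ(q2, 0) = q1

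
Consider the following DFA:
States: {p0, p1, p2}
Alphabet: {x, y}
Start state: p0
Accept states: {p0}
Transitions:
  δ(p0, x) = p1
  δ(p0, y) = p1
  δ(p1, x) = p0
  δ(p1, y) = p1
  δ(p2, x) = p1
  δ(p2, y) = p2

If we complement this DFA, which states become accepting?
Complement accept states = All states \ Original accept states
= {p0, p1, p2} \ {p0}
{p1, p2}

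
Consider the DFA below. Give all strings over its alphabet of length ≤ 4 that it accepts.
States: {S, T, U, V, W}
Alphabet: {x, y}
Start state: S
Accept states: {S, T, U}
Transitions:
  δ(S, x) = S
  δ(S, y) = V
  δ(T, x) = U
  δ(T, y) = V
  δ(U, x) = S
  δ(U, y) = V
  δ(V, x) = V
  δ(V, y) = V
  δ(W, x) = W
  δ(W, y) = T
ε, x, xx, xxx, xxxx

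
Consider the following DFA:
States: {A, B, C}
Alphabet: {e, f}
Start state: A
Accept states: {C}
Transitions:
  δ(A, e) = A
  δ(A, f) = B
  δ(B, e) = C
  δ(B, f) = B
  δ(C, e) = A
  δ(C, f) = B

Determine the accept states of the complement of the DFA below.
Complement accept states = All states \ Original accept states
= {A, B, C} \ {C}
{A, B}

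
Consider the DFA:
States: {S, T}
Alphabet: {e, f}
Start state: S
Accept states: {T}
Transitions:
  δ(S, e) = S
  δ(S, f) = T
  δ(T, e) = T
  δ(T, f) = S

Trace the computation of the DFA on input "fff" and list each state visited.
read 'f': S → T
  read 'f': T → S
  read 'f': S → T
S -> T -> S -> T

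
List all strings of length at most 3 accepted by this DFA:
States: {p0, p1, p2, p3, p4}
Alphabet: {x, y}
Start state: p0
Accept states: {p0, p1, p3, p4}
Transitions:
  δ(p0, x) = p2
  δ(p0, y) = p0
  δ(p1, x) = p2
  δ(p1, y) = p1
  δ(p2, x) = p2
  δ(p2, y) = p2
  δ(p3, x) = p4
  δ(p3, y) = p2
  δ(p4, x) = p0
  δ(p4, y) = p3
ε, y, yy, yyy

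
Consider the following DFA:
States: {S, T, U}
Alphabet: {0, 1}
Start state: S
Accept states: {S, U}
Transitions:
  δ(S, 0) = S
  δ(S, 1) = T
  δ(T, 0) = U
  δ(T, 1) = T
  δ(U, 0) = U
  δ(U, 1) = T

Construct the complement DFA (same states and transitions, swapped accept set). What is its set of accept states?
Complement accept states = All states \ Original accept states
= {S, T, U} \ {S, U}
{T}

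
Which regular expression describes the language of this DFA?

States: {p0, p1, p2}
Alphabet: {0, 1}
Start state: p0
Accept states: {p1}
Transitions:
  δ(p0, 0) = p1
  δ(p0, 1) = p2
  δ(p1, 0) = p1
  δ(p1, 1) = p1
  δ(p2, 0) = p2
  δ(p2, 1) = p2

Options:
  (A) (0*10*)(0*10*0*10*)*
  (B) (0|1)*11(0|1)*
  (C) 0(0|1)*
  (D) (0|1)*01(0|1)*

Check each option against the DFA on short strings; one disagreement eliminates an option:
  (A) (0*10*)(0*10*0*10*)*: on '0' the DFA goes p0 → p1 and accepts (p1 ∈ Accept), but the regex does not match it → eliminate
  (B) (0|1)*11(0|1)*: on '0' the DFA goes p0 → p1 and accepts (p1 ∈ Accept), but the regex does not match it → eliminate
  (C) 0(0|1)*: agrees with the DFA on every string of length ≤ 6
  (D) (0|1)*01(0|1)*: on '0' the DFA goes p0 → p1 and accepts (p1 ∈ Accept), but the regex does not match it → eliminate
Only (C) is consistent with the DFA.
(C) 0(0|1)*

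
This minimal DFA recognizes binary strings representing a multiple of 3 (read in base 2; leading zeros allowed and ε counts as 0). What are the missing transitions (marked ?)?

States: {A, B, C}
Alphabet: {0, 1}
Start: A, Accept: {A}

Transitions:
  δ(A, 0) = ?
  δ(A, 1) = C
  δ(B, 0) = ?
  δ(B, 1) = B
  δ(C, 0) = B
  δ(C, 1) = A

From the language and accept set, identify what each state tracks — A: value ≡ 0 (mod 3); B: value ≡ 2 (mod 3); C: value ≡ 1 (mod 3).
Each missing δ(q, a) is the state matching the new tracked value after reading a.
δ(A, 0) = A; δ(B, 0) = C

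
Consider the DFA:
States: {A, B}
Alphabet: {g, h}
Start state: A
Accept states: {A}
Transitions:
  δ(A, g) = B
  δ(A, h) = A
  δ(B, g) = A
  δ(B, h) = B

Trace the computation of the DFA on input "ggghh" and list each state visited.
read 'g': A → B
  read 'g': B → A
  read 'g': A → B
  read 'h': B → B
  read 'h': B → B
A -> B -> A -> B -> B -> B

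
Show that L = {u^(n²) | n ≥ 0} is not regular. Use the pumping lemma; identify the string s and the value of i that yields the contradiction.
Assume L is regular with pumping length p. Idea: pumping adds a fixed amount, but gaps between consecutive squares grow.
Choose s = u^(p²) (length p² ≥ p). By the pumping lemma, s = xyz with |xy| ≤ p, |y| > 0, so |y| = k with 1 ≤ k ≤ p. Then |xy²z| = p²+k. Since p² < p²+k ≤ p²+p < (p+1)², the length p²+k lies strictly between consecutive squares, so it is not a perfect square and xy²z ∉ L.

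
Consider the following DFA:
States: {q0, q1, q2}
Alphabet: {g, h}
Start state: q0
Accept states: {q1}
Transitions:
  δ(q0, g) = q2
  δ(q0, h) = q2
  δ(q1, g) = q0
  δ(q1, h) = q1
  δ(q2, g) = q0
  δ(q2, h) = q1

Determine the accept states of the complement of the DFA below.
Complement accept states = All states \ Original accept states
= {q0, q1, q2} \ {q1}
{q0, q2}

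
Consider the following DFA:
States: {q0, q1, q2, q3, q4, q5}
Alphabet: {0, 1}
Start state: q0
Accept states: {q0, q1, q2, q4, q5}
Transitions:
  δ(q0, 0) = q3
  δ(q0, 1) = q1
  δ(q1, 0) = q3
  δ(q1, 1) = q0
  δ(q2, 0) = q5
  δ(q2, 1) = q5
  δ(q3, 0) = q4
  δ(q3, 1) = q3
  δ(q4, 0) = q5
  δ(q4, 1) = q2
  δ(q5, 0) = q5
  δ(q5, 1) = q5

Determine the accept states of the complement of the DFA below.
Complement accept states = All states \ Original accept states
= {q0, q1, q2, q3, q4, q5} \ {q0, q1, q2, q4, q5}
{q3}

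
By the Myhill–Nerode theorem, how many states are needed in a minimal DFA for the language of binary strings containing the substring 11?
By Myhill–Nerode, count the distinguishable equivalence classes: 3 classes — one per longest suffix of the input that is a prefix of '11' (lengths 0 through 1), plus an absorbing 'already seen 11' class.
3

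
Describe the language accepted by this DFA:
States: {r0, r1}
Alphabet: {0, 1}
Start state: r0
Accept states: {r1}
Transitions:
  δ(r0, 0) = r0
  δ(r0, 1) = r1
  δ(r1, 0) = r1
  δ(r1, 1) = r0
Testing a few strings:
  '111' → accept
  '01' → accept
  '110' → reject
  '0' → reject
State roles: r0=even number of 1's so far; r1=odd number of 1's so far
All binary strings with an odd number of 1's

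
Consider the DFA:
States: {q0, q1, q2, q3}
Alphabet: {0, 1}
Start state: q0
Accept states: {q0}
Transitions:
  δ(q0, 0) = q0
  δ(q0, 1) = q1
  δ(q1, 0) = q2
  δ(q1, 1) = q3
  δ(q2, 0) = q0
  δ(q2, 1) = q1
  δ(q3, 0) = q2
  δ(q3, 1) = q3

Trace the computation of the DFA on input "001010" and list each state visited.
read '0': q0 → q0
  read '0': q0 → q0
  read '1': q0 → q1
  read '0': q1 → q2
  read '1': q2 → q1
  read '0': q1 → q2
q0 -> q0 -> q0 -> q1 -> q2 -> q1 -> q2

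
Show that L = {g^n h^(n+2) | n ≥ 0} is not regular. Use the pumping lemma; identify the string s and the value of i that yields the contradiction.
Assume L is regular with pumping length p. Idea: pumping the g-block breaks the fixed offset of 2.
Choose s = g^p h^(p+2) ∈ L. By the pumping lemma, s = xyz with |xy| ≤ p, |y| > 0, so y = g^k with k ≥ 1. Then xy²z = g^(p+k) h^(p+2). For this to be in L we would need p+2 = (p+k)+2, i.e. k = 0, contradicting k ≥ 1. So xy²z ∉ L.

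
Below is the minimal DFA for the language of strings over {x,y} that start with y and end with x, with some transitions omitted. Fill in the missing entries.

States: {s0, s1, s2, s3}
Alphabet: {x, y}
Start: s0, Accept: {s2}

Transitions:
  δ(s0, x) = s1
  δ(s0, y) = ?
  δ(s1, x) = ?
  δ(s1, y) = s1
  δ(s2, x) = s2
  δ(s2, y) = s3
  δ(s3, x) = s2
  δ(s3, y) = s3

From the language and accept set, identify what each state tracks — s0: no input read; s1: started with x (dead); s2: started with y, last symbol x; s3: started with y, last symbol y.
Each missing δ(q, a) is the state matching the new tracked value after reading a.
δ(s0, y) = s3; δ(s1, x) = s1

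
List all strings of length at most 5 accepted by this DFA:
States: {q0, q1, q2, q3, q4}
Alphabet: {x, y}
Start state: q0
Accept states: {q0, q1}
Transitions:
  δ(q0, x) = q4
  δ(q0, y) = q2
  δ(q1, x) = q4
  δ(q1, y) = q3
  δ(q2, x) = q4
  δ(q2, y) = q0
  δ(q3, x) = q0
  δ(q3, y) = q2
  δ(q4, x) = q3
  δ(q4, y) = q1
ε, xy, yy, xxx, yxy, xxyy, xyxy, xyyx, yxxx, yyxy, yyyy, xxxxy, xxxyy, xxyxy, xyxxx, xyyyy, yxxyy, yxyxy, yxyyx, yyxxx, yyyxy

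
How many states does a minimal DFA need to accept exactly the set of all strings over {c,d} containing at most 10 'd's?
By Myhill–Nerode, count the distinguishable equivalence classes: 12 classes — having seen 0, 1, …, 10, or >10 copies of 'd'; counts 0 through 10 are accepting and >10 is dead.
12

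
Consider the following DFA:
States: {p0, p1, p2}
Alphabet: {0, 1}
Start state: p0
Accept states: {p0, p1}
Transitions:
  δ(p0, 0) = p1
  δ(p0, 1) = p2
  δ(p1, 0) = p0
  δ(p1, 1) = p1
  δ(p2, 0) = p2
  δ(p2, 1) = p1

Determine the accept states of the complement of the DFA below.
Complement accept states = All states \ Original accept states
= {p0, p1, p2} \ {p0, p1}
{p2}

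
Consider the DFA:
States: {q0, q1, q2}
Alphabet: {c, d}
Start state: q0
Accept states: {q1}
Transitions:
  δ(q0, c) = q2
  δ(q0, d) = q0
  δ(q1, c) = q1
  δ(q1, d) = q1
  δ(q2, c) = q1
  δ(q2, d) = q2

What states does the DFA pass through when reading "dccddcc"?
read 'd': q0 → q0
  read 'c': q0 → q2
  read 'c': q2 → q1
  read 'd': q1 → q1
  read 'd': q1 → q1
  read 'c': q1 → q1
  read 'c': q1 → q1
q0 -> q0 -> q2 -> q1 -> q1 -> q1 -> q1 -> q1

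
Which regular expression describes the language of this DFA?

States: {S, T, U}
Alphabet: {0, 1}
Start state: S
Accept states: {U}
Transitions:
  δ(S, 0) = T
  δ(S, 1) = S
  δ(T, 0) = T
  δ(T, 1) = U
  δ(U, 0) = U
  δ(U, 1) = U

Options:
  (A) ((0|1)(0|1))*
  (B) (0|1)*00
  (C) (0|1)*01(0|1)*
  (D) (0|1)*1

Check each option against the DFA on short strings; one disagreement eliminates an option:
  (A) ((0|1)(0|1))*: on ε the DFA stays in S and rejects (S ∉ Accept), but the regex matches it → eliminate
  (B) (0|1)*00: on '00' the DFA goes S → T → T and rejects (T ∉ Accept), but the regex matches it → eliminate
  (C) (0|1)*01(0|1)*: agrees with the DFA on every string of length ≤ 6
  (D) (0|1)*1: on '1' the DFA goes S → S and rejects (S ∉ Accept), but the regex matches it → eliminate
Only (C) is consistent with the DFA.
(C) (0|1)*01(0|1)*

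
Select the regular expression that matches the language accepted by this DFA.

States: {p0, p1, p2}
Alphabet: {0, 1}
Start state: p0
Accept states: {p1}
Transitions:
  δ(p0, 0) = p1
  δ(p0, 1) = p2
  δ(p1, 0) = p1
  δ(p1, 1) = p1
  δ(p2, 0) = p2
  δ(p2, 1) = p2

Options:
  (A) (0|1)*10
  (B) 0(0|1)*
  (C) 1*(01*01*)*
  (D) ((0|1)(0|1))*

Check each option against the DFA on short strings; one disagreement eliminates an option:
  (A) (0|1)*10: on '0' the DFA goes p0 → p1 and accepts (p1 ∈ Accept), but the regex does not match it → eliminate
  (B) 0(0|1)*: agrees with the DFA on every string of length ≤ 6
  (C) 1*(01*01*)*: on ε the DFA stays in p0 and rejects (p0 ∉ Accept), but the regex matches it → eliminate
  (D) ((0|1)(0|1))*: on ε the DFA stays in p0 and rejects (p0 ∉ Accept), but the regex matches it → eliminate
Only (B) is consistent with the DFA.
(B) 0(0|1)*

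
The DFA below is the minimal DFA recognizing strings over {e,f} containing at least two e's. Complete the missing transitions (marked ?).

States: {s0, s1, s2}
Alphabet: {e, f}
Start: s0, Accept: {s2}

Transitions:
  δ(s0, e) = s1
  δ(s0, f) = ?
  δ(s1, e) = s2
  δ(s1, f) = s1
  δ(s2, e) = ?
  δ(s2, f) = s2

From the language and accept set, identify what each state tracks — s0: zero e's seen; s1: one e seen; s2: ≥ two e's seen.
Each missing δ(q, a) is the state matching the new tracked value after reading a.
δ(s0, f) = s0; δ(s2, e) = s2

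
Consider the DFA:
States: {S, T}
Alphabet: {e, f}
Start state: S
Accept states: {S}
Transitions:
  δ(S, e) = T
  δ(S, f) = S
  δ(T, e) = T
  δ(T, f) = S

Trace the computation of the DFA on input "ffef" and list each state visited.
read 'f': S → S
  read 'f': S → S
  read 'e': S → T
  read 'f': T → S
S -> S -> S -> T -> S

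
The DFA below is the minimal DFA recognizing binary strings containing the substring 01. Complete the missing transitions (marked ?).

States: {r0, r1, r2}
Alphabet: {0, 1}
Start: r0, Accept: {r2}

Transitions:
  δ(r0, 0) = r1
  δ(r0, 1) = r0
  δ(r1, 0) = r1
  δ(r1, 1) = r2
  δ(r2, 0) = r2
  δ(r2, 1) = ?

From the language and accept set, identify what each state tracks — r0: no 0 seen yet; r1: seen a 0, waiting for 1; r2: substring 01 seen.
Each missing δ(q, a) is the state matching the new tracked value after reading a.
δ(r2, 1) = r2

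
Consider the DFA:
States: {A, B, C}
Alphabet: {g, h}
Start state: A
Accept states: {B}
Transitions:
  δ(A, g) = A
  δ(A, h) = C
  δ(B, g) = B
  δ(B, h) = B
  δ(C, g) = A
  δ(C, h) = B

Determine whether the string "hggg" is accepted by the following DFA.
Processing string "hggg":
  A --h--> C
  C --g--> A
  A --g--> A
  A --g--> A
Final state: A
Accept states: {B}
No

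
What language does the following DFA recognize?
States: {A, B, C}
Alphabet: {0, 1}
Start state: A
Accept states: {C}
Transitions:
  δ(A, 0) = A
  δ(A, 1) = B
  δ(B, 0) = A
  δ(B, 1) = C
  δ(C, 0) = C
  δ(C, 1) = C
Testing a few strings:
  '0001' → reject
  '11' → accept
  '00' → reject
  '0' → reject
State roles: A=no progress toward 11; B=one trailing 1; C=substring 11 seen
All binary strings containing the substring 11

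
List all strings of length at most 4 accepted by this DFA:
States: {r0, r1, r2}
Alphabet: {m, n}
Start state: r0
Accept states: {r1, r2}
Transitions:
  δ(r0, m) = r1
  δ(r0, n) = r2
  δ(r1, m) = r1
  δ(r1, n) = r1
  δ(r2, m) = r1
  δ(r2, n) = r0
m, n, mm, mn, nm, mmm, mmn, mnm, mnn, nmm, nmn, nnm, nnn, mmmm, mmmn, mmnm, mmnn, mnmm, mnmn, mnnm, mnnn, nmmm, nmmn, nmnm, nmnn, nnmm, nnmn, nnnm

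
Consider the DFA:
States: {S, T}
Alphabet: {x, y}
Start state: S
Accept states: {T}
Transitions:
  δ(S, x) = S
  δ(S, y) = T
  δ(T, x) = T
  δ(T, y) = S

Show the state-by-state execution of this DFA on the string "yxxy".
read 'y': S → T
  read 'x': T → T
  read 'x': T → T
  read 'y': T → S
S -> T -> T -> T -> S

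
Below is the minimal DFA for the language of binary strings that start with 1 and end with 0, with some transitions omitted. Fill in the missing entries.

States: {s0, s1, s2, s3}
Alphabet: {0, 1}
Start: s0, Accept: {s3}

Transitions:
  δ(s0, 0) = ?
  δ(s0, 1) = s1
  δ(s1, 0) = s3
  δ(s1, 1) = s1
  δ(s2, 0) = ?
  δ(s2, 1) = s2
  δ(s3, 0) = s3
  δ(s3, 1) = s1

From the language and accept set, identify what each state tracks — s0: no input read; s1: started with 1, last symbol 1; s2: started with 0 (dead); s3: started with 1, last symbol 0.
Each missing δ(q, a) is the state matching the new tracked value after reading a.
δ(s0, 0) = s2; δ(s2, 0) = s2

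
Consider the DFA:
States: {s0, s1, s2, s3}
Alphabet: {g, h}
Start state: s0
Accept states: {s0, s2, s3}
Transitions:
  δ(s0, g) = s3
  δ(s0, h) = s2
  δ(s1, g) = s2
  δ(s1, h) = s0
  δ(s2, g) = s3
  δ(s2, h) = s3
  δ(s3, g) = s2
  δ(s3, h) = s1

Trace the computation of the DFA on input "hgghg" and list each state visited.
read 'h': s0 → s2
  read 'g': s2 → s3
  read 'g': s3 → s2
  read 'h': s2 → s3
  read 'g': s3 → s2
s0 -> s2 -> s3 -> s2 -> s3 -> s2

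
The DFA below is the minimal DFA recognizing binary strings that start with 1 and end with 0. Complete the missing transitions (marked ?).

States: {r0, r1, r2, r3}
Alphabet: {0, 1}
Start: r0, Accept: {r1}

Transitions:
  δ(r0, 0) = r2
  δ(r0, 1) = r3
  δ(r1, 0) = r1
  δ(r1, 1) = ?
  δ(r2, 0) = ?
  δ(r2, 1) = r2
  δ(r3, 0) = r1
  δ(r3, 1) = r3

From the language and accept set, identify what each state tracks — r0: no input read; r1: started with 1, last symbol 0; r2: started with 0 (dead); r3: started with 1, last symbol 1.
Each missing δ(q, a) is the state matching the new tracked value after reading a.
δ(r1, 1) = r3; δ(r2, 0) = r2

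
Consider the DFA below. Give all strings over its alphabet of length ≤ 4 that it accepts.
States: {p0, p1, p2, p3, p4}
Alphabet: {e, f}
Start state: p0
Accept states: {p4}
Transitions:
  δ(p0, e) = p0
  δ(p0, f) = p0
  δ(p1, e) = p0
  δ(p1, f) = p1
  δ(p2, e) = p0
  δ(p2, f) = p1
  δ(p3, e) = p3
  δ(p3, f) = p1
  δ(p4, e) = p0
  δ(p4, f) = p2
None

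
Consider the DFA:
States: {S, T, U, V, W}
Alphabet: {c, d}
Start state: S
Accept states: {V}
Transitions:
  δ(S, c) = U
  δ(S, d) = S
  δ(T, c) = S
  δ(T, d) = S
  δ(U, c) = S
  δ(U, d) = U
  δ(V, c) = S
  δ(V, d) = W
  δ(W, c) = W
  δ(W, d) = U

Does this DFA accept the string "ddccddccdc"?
Processing string "ddccddccdc":
  S --d--> S
  S --d--> S
  S --c--> U
  U --c--> S
  S --d--> S
  S --d--> S
  S --c--> U
  U --c--> S
  S --d--> S
  S --c--> U
Final state: U
Accept states: {V}
No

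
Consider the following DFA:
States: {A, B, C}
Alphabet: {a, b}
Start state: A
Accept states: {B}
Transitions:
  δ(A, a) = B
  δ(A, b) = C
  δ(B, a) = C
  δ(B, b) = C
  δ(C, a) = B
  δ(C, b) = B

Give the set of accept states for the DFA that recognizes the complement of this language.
Complement accept states = All states \ Original accept states
= {A, B, C} \ {B}
{A, C}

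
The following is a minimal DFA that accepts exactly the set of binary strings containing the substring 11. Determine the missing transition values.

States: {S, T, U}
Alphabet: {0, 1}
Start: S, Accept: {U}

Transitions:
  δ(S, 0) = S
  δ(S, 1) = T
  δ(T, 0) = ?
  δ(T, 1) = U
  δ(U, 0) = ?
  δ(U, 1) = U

From the language and accept set, identify what each state tracks — S: no progress toward 11; T: one trailing 1; U: substring 11 seen.
Each missing δ(q, a) is the state matching the new tracked value after reading a.
δ(T, 0) = S; δ(U, 0) = U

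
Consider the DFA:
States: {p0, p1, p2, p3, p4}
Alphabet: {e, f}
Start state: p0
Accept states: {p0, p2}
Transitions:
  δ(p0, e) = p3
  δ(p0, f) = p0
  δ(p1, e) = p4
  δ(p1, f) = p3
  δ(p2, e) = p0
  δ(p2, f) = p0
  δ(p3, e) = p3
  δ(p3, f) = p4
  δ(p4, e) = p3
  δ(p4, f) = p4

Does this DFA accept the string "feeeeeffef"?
Processing string "feeeeeffef":
  p0 --f--> p0
  p0 --e--> p3
  p3 --e--> p3
  p3 --e--> p3
  p3 --e--> p3
  p3 --e--> p3
  p3 --f--> p4
  p4 --f--> p4
  p4 --e--> p3
  p3 --f--> p4
Final state: p4
Accept states: {p0, p2}
No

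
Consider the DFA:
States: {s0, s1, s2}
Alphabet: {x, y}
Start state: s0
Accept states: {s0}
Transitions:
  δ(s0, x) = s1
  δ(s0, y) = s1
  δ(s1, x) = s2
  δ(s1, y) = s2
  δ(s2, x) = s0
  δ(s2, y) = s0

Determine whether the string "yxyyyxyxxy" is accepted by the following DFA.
Processing string "yxyyyxyxxy":
  s0 --y--> s1
  s1 --x--> s2
  s2 --y--> s0
  s0 --y--> s1
  s1 --y--> s2
  s2 --x--> s0
  s0 --y--> s1
  s1 --x--> s2
  s2 --x--> s0
  s0 --y--> s1
Final state: s1
Accept states: {s0}
No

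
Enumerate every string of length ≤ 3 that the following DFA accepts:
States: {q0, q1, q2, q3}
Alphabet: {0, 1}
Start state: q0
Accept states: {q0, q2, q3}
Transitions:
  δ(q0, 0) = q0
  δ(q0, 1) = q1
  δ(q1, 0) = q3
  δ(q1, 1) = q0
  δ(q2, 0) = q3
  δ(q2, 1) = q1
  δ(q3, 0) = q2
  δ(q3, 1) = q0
ε, 0, 00, 10, 11, 000, 010, 011, 100, 101, 110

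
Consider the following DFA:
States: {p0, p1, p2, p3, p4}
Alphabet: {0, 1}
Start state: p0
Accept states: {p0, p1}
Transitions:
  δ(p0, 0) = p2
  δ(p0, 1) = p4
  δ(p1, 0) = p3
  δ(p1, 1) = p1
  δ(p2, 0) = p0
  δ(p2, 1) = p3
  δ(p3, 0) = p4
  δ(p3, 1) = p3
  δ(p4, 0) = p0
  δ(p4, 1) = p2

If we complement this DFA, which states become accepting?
Complement accept states = All states \ Original accept states
= {p0, p1, p2, p3, p4} \ {p0, p1}
{p2, p3, p4}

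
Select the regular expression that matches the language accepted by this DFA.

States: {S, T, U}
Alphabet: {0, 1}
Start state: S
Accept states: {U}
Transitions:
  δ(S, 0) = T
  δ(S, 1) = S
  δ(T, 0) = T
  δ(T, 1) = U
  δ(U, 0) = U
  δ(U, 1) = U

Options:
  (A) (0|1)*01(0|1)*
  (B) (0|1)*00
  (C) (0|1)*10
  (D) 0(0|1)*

Check each option against the DFA on short strings; one disagreement eliminates an option:
  (A) (0|1)*01(0|1)*: agrees with the DFA on every string of length ≤ 6
  (B) (0|1)*00: on '00' the DFA goes S → T → T and rejects (T ∉ Accept), but the regex matches it → eliminate
  (C) (0|1)*10: on '01' the DFA goes S → T → U and accepts (U ∈ Accept), but the regex does not match it → eliminate
  (D) 0(0|1)*: on '0' the DFA goes S → T and rejects (T ∉ Accept), but the regex matches it → eliminate
Only (A) is consistent with the DFA.
(A) (0|1)*01(0|1)*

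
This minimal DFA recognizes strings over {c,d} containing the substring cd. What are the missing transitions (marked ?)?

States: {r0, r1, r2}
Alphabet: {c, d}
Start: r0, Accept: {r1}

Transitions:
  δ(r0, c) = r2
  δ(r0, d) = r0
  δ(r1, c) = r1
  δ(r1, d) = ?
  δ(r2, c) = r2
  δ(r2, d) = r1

From the language and accept set, identify what each state tracks — r0: no c seen yet; r1: substring cd seen; r2: seen a c, waiting for d.
Each missing δ(q, a) is the state matching the new tracked value after reading a.
δ(r1, d) = r1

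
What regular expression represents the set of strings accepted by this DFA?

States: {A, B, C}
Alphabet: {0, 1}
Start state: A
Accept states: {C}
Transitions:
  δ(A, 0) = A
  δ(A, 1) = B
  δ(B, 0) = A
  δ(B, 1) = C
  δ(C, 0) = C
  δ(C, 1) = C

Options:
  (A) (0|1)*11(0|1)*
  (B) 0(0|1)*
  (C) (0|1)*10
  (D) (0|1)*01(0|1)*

Check each option against the DFA on short strings; one disagreement eliminates an option:
  (A) (0|1)*11(0|1)*: agrees with the DFA on every string of length ≤ 6
  (B) 0(0|1)*: on '0' the DFA goes A → A and rejects (A ∉ Accept), but the regex matches it → eliminate
  (C) (0|1)*10: on '10' the DFA goes A → B → A and rejects (A ∉ Accept), but the regex matches it → eliminate
  (D) (0|1)*01(0|1)*: on '01' the DFA goes A → A → B and rejects (B ∉ Accept), but the regex matches it → eliminate
Only (A) is consistent with the DFA.
(A) (0|1)*11(0|1)*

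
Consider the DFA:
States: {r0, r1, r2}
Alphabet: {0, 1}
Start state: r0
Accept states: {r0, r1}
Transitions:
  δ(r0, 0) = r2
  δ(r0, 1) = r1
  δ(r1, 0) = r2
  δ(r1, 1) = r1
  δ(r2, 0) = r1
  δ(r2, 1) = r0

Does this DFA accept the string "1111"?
Processing string "1111":
  r0 --1--> r1
  r1 --1--> r1
  r1 --1--> r1
  r1 --1--> r1
Final state: r1
Accept states: {r0, r1}
Yes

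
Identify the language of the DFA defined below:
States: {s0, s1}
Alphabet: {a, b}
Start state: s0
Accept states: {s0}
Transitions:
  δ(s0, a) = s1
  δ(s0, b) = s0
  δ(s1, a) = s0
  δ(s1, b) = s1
Testing a few strings:
  'baa' → accept
  'b' → accept
  'a' → reject
  'bba' → reject
State roles: s0=even number of a's so far; s1=odd number of a's so far
All strings over {a,b} with an even number of a's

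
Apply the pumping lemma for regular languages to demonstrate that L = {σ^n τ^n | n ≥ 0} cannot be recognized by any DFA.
Assume L is regular with pumping length p. Idea: pumping the σ-block changes the count balance.
Choose s = σ^p τ^p (length 2p ≥ p). By the pumping lemma, s = xyz with |xy| ≤ p, |y| > 0. So y = σ^k for some k > 0 (since xy is entirely within the σ's). Pumping gives xy²z = σ^(p+k) τ^p, which is not in L since p+k ≠ p.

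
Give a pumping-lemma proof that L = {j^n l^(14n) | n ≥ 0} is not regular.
Assume L is regular with pumping length p. Idea: pumping the j-block breaks the 1:14 ratio.
Choose s = j^p l^(14p) (length 15p ≥ p). By the pumping lemma, s = xyz with |xy| ≤ p, |y| > 0, so y = j^k with k ≥ 1. Then xy²z = j^(p+k) l^(14p). For this to be in L we would need 14p = 14(p+k), i.e. 14k = 0, contradicting k ≥ 1. So xy²z ∉ L.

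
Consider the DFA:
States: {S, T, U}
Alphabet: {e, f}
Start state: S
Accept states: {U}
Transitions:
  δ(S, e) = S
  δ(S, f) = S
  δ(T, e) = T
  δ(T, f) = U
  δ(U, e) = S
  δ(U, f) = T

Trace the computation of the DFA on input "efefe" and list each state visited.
read 'e': S → S
  read 'f': S → S
  read 'e': S → S
  read 'f': S → S
  read 'e': S → S
S -> S -> S -> S -> S -> S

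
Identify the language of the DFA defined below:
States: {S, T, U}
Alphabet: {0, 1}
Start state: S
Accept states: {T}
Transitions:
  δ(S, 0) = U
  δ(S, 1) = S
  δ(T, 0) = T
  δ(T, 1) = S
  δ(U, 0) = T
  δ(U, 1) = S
Testing a few strings:
  '00' → accept
  '01' → reject
  '0010' → reject
  '0' → reject
State roles: S=last symbol not 0; T=two trailing 0's; U=one trailing 0
All binary strings ending with 00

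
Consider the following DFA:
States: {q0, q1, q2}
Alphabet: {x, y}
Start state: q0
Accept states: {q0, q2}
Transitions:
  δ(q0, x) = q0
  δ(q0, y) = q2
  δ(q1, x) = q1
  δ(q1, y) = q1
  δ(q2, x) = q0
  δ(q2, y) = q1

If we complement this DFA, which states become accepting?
Complement accept states = All states \ Original accept states
= {q0, q1, q2} \ {q0, q2}
{q1}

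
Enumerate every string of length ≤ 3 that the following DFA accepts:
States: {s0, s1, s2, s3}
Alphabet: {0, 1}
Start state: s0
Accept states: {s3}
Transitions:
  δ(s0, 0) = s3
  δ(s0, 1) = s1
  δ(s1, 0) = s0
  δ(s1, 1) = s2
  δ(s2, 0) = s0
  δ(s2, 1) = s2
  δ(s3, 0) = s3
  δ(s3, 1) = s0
0, 00, 000, 010, 100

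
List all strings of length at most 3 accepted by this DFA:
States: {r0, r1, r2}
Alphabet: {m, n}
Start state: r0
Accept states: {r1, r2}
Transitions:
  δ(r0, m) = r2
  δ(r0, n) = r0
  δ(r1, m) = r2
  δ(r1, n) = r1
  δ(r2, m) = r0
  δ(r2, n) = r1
m, mn, nm, mmm, mnm, mnn, nmn, nnm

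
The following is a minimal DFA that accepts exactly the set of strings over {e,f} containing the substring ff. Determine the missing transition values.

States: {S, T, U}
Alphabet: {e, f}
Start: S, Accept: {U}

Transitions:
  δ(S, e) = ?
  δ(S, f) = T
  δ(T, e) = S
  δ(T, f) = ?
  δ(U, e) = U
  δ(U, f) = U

From the language and accept set, identify what each state tracks — S: no progress toward ff; T: one trailing f; U: substring ff seen.
Each missing δ(q, a) is the state matching the new tracked value after reading a.
δ(S, e) = S; δ(T, f) = U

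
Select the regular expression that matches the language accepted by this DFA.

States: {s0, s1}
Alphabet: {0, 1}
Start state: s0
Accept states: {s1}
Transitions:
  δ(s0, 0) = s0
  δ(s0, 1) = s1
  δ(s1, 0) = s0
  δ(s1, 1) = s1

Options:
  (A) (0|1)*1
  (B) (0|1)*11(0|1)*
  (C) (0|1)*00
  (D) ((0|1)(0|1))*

Check each option against the DFA on short strings; one disagreement eliminates an option:
  (A) (0|1)*1: agrees with the DFA on every string of length ≤ 6
  (B) (0|1)*11(0|1)*: on '1' the DFA goes s0 → s1 and accepts (s1 ∈ Accept), but the regex does not match it → eliminate
  (C) (0|1)*00: on '1' the DFA goes s0 → s1 and accepts (s1 ∈ Accept), but the regex does not match it → eliminate
  (D) ((0|1)(0|1))*: on ε the DFA stays in s0 and rejects (s0 ∉ Accept), but the regex matches it → eliminate
Only (A) is consistent with the DFA.
(A) (0|1)*1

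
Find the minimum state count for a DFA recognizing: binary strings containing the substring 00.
By Myhill–Nerode, count the distinguishable equivalence classes: 3 classes — one per longest suffix of the input that is a prefix of '00' (lengths 0 through 1), plus an absorbing 'already seen 00' class.
3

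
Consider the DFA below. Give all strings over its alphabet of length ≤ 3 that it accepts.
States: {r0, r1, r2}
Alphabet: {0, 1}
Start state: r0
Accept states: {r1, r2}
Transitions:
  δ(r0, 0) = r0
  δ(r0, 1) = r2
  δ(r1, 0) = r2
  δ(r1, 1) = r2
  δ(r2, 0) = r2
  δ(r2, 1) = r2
1, 01, 10, 11, 001, 010, 011, 100, 101, 110, 111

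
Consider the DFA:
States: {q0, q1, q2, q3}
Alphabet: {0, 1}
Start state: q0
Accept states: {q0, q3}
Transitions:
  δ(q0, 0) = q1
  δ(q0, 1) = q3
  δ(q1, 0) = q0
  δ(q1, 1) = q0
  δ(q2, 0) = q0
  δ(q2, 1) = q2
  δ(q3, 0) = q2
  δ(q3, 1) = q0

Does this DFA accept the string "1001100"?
Processing string "1001100":
  q0 --1--> q3
  q3 --0--> q2
  q2 --0--> q0
  q0 --1--> q3
  q3 --1--> q0
  q0 --0--> q1
  q1 --0--> q0
Final state: q0
Accept states: {q0, q3}
Yes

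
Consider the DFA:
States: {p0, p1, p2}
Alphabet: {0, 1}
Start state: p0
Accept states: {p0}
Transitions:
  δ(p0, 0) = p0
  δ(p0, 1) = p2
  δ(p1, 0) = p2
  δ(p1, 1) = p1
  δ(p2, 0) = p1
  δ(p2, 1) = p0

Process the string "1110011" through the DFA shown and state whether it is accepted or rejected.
Processing string "1110011":
  p0 --1--> p2
  p2 --1--> p0
  p0 --1--> p2
  p2 --0--> p1
  p1 --0--> p2
  p2 --1--> p0
  p0 --1--> p2
Final state: p2
Accept states: {p0}
No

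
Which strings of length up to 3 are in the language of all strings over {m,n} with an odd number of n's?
n, mn, nm, mmn, mnm, nmm, nnn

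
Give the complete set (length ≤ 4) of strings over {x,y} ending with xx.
xx, xxx, yxx, xxxx, xyxx, yxxx, yyxx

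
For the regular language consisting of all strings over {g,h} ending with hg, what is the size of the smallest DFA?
By Myhill–Nerode, count the distinguishable equivalence classes: 3 classes — one per longest suffix of the input that is a prefix of 'hg' (lengths 0 through 2); only the length-2 class is accepting.
3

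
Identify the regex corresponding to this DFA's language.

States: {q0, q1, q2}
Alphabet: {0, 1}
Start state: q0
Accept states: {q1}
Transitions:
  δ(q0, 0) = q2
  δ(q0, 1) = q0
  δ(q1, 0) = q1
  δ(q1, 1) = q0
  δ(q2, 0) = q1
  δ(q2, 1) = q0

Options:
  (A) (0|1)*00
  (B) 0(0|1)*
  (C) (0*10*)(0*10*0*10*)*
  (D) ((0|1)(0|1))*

Check each option against the DFA on short strings; one disagreement eliminates an option:
  (A) (0|1)*00: agrees with the DFA on every string of length ≤ 6
  (B) 0(0|1)*: on '0' the DFA goes q0 → q2 and rejects (q2 ∉ Accept), but the regex matches it → eliminate
  (C) (0*10*)(0*10*0*10*)*: on '1' the DFA goes q0 → q0 and rejects (q0 ∉ Accept), but the regex matches it → eliminate
  (D) ((0|1)(0|1))*: on ε the DFA stays in q0 and rejects (q0 ∉ Accept), but the regex matches it → eliminate
Only (A) is consistent with the DFA.
(A) (0|1)*00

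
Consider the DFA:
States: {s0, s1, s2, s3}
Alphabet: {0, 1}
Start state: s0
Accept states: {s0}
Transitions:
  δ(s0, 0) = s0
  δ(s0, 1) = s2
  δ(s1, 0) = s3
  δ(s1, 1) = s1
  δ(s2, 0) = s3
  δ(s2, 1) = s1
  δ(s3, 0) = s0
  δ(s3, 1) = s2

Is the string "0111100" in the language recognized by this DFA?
Processing string "0111100":
  s0 --0--> s0
  s0 --1--> s2
  s2 --1--> s1
  s1 --1--> s1
  s1 --1--> s1
  s1 --0--> s3
  s3 --0--> s0
Final state: s0
Accept states: {s0}
Yes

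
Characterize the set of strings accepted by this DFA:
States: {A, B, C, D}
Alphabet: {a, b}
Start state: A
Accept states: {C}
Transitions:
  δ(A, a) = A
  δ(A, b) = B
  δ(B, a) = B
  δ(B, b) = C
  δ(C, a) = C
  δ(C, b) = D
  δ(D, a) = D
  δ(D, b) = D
Testing a few strings:
  'ab' → reject
  'a' → reject
  'ba' → reject
  'bbba' → reject
State roles: A=zero b's; B=one b; C=two b's; D=≥ three b's (dead)
All strings over {a,b} containing exactly two b's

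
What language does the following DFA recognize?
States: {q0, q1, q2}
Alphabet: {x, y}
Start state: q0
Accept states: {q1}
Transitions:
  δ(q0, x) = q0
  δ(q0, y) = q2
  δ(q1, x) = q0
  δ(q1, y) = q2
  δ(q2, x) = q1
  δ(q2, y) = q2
Testing a few strings:
  'x' → reject
  'yyxx' → reject
  'yxxy' → reject
  'xyxx' → reject
State roles: q0=no suffix match; q1=suffix is yx; q2=one trailing y
All strings over {x,y} ending with yx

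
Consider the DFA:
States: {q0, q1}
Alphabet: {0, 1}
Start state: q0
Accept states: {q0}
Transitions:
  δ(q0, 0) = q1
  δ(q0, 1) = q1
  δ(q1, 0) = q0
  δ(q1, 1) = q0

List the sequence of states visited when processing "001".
read '0': q0 → q1
  read '0': q1 → q0
  read '1': q0 → q1
q0 -> q1 -> q0 -> q1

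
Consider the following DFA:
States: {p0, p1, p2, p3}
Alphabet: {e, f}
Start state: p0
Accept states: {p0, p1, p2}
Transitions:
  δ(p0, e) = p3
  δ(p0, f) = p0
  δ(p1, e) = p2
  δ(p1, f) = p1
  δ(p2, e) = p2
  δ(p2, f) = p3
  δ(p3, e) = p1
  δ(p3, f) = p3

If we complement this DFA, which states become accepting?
Complement accept states = All states \ Original accept states
= {p0, p1, p2, p3} \ {p0, p1, p2}
{p3}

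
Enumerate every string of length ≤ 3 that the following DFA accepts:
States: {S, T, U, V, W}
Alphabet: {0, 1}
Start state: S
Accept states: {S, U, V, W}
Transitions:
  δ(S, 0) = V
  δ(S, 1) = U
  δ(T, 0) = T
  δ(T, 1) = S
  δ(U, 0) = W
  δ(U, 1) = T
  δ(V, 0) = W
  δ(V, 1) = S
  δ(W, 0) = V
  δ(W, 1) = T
ε, 0, 1, 00, 01, 10, 000, 010, 011, 100, 111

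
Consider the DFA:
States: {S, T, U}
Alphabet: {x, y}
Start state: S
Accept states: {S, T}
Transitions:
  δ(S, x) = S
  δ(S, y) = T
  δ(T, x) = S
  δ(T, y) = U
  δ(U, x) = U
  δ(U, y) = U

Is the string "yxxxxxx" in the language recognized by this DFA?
Processing string "yxxxxxx":
  S --y--> T
  T --x--> S
  S --x--> S
  S --x--> S
  S --x--> S
  S --x--> S
  S --x--> S
Final state: S
Accept states: {S, T}
Yes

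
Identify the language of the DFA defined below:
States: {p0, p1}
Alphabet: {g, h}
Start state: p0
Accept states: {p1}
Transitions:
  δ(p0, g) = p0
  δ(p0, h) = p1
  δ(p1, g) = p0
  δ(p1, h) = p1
Testing a few strings:
  'g' → reject
  'gh' → accept
  'ghh' → accept
  'ggh' → accept
State roles: p0=last symbol not h; p1=last symbol is h
All strings over {g,h} ending with h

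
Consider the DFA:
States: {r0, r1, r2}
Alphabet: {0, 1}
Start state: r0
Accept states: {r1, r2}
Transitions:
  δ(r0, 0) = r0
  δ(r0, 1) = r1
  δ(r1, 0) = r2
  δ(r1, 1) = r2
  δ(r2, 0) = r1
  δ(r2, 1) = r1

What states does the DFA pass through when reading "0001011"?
read '0': r0 → r0
  read '0': r0 → r0
  read '0': r0 → r0
  read '1': r0 → r1
  read '0': r1 → r2
  read '1': r2 → r1
  read '1': r1 → r2
r0 -> r0 -> r0 -> r0 -> r1 -> r2 -> r1 -> r2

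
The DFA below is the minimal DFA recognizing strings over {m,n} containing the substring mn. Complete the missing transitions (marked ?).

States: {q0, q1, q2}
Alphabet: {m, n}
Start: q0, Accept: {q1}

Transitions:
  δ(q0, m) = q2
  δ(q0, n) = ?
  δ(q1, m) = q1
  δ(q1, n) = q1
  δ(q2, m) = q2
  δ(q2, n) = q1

From the language and accept set, identify what each state tracks — q0: no m seen yet; q1: substring mn seen; q2: seen a m, waiting for n.
Each missing δ(q, a) is the state matching the new tracked value after reading a.
δ(q0, n) = q0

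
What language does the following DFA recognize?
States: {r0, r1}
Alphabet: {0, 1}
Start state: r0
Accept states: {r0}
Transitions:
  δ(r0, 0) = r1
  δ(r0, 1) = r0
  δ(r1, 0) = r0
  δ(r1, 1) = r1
Testing a few strings:
  '011' → reject
  '0' → reject
  '101' → reject
  '01' → reject
State roles: r0=even number of 0's so far; r1=odd number of 0's so far
All binary strings with an even number of 0's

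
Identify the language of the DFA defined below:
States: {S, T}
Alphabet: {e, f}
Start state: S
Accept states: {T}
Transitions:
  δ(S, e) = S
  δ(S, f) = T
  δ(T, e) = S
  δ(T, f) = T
Testing a few strings:
  'fe' → reject
  'fee' → reject
  'e' → reject
  'ef' → accept
State roles: S=last symbol not f; T=last symbol is f
All strings over {e,f} ending with f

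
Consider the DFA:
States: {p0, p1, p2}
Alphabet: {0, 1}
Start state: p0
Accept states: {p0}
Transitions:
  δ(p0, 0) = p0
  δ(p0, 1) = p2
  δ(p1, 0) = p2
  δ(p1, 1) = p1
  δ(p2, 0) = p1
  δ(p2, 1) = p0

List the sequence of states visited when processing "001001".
read '0': p0 → p0
  read '0': p0 → p0
  read '1': p0 → p2
  read '0': p2 → p1
  read '0': p1 → p2
  read '1': p2 → p0
p0 -> p0 -> p0 -> p2 -> p1 -> p2 -> p0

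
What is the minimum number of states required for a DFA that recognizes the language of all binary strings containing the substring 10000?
By Myhill–Nerode, count the distinguishable equivalence classes: 6 classes — one per longest suffix of the input that is a prefix of '10000' (lengths 0 through 4), plus an absorbing 'already seen 10000' class.
6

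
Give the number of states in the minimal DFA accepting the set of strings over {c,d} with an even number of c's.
By Myhill–Nerode, count the distinguishable equivalence classes: two classes — parity of the count of c's.
2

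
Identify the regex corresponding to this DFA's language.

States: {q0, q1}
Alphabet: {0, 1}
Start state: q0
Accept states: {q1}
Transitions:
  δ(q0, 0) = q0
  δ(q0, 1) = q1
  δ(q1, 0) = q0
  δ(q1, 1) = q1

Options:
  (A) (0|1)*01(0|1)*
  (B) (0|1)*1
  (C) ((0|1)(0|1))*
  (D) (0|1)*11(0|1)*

Check each option against the DFA on short strings; one disagreement eliminates an option:
  (A) (0|1)*01(0|1)*: on '1' the DFA goes q0 → q1 and accepts (q1 ∈ Accept), but the regex does not match it → eliminate
  (B) (0|1)*1: agrees with the DFA on every string of length ≤ 6
  (C) ((0|1)(0|1))*: on ε the DFA stays in q0 and rejects (q0 ∉ Accept), but the regex matches it → eliminate
  (D) (0|1)*11(0|1)*: on '1' the DFA goes q0 → q1 and accepts (q1 ∈ Accept), but the regex does not match it → eliminate
Only (B) is consistent with the DFA.
(B) (0|1)*1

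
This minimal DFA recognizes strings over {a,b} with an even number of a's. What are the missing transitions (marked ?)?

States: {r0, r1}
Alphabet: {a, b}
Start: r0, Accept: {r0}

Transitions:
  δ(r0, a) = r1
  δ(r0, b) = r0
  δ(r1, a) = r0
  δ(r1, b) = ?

From the language and accept set, identify what each state tracks — r0: even number of a's so far; r1: odd number of a's so far.
Each missing δ(q, a) is the state matching the new tracked value after reading a.
δ(r1, b) = r1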